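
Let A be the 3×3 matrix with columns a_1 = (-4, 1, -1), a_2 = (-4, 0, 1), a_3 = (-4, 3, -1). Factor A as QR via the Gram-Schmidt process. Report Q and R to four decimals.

a_1 = (-4, 1, -1); ‖a_1‖ = 4.2426, so e_1 = (-0.9428, 0.2357, -0.2357).
e_1·a_2 = (-0.9428)·(-4) + 0.2357·0 + (-0.2357)·1 = 3.5355.
u_2 = a_2 − 3.5355·e_1 = (-0.6667, -0.8333, 1.8333).
‖u_2‖ = 2.1213, so e_2 = (-0.3143, -0.3928, 0.8642).
e_1·a_3 = (-0.9428)·(-4) + 0.2357·3 + (-0.2357)·(-1) = 4.7140; e_2·a_3 = (-0.3143)·(-4) + (-0.3928)·3 + 0.8642·(-1) = -0.7857.
u_3 = a_3 − 4.7140·e_1 + 0.7857·e_2 = (0.1975, 1.5802, 0.7901).
‖u_3‖ = 1.7778, so e_3 = (0.1111, 0.8889, 0.4444).

Q = [[-0.9428, -0.3143, 0.1111], [0.2357, -0.3928, 0.8889], [-0.2357, 0.8642, 0.4444]], R = [[4.2426, 3.5355, 4.7140], [0.0000, 2.1213, -0.7857], [0.0000, 0.0000, 1.7778]]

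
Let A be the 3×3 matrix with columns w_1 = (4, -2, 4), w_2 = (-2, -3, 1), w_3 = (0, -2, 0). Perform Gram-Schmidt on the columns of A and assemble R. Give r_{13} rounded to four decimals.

e_1 = w_1/‖w_1‖ = (4, -2, 4)/6.0000 = (0.6667, -0.3333, 0.6667).
r_{13} = e_1·w_3 = 0.6667.

r_{13} = 0.6667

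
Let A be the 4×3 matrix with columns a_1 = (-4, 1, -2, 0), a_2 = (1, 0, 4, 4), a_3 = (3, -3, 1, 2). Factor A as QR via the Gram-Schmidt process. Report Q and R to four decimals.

e_1 = a_1/‖a_1‖ = (-4, 1, -2, 0)/4.5826 = (-0.8729, 0.2182, -0.4364, 0.0000).
r_{12} = e_1·a_2 = -2.6186.
u_2 = a_2 + 2.6186·e_1 = (-1.2857, 0.5714, 2.8571, 4.0000).
‖u_2‖ = 5.1130, so e_2 = (-0.2515, 0.1118, 0.5588, 0.7823).
r_{13} = e_1·a_3 = -3.7097; r_{23} = e_2·a_3 = 1.0338.
u_3 = a_3 + 3.7097·e_1 − 1.0338·e_2 = (0.0219, -2.3060, -1.1967, 1.1913).
‖u_3‖ = 2.8582, so e_3 = (0.0076, -0.8068, -0.4187, 0.4168).

Q = [[-0.8729, -0.2515, 0.0076], [0.2182, 0.1118, -0.8068], [-0.4364, 0.5588, -0.4187], [0.0000, 0.7823, 0.4168]], R = [[4.5826, -2.6186, -3.7097], [0.0000, 5.1130, 1.0338], [0.0000, 0.0000, 2.8582]]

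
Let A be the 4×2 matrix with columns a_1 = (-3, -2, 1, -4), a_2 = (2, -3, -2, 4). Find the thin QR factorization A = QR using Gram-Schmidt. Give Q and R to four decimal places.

a_1 = (-3, -2, 1, -4); ‖a_1‖ = 5.4772, so e_1 = (-0.5477, -0.3651, 0.1826, -0.7303).
e_1·a_2 = (-0.5477)·2 + (-0.3651)·(-3) + 0.1826·(-2) + (-0.7303)·4 = -3.2863.
u_2 = a_2 + 3.2863·e_1 = (0.2000, -4.2000, -1.4000, 1.6000).
‖u_2‖ = 4.7117, so e_2 = (0.0424, -0.8914, -0.2971, 0.3396).

Q = [[-0.5477, 0.0424], [-0.3651, -0.8914], [0.1826, -0.2971], [-0.7303, 0.3396]], R = [[5.4772, -3.2863], [0.0000, 4.7117]]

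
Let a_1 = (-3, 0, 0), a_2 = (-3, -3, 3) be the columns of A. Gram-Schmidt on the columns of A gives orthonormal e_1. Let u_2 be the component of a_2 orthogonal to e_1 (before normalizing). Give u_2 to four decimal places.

e_1 = a_1/‖a_1‖ = (-3, 0, 0)/3.0000 = (-1.0000, 0.0000, 0.0000).
r_{12} = e_1·a_2 = 3.0000.
u_2 = a_2 − 3.0000·e_1 = (0.0000, -3.0000, 3.0000).

u_2 = (0.0000, -3.0000, 3.0000)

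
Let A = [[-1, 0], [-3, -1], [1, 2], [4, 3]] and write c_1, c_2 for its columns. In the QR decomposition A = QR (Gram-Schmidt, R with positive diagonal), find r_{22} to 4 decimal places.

r_{22} = 1.8156

c_1 = (-1, -3, 1, 4); ‖c_1‖ = 5.1962, so e_1 = (-0.1925, -0.5774, 0.1925, 0.7698).
e_1·c_2 = (-0.1925)·0 + (-0.5774)·(-1) + 0.1925·2 + 0.7698·3 = 3.2717.
u_2 = c_2 − 3.2717·e_1 = (0.6296, 0.8889, 1.3704, 0.4815).
r_{22} = ‖u_2‖ = 1.8156.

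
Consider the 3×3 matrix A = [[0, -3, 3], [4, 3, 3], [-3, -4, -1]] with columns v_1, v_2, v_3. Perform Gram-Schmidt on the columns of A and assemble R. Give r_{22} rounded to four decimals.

v_1 = (0, 4, -3); ‖v_1‖ = 5.0000, so e_1 = (0.0000, 0.8000, -0.6000).
e_1·v_2 = 0.0000·(-3) + 0.8000·3 + (-0.6000)·(-4) = 4.8000.
u_2 = v_2 − 4.8000·e_1 = (-3.0000, -0.8400, -1.1200).
r_{22} = ‖u_2‖ = 3.3106.

r_{22} = 3.3106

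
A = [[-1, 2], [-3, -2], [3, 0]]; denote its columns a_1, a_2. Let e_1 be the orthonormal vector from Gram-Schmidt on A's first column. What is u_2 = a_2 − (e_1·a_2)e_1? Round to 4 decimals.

u_2 = (2.2105, -1.3684, -0.6316)

e_1 = a_1/‖a_1‖ = (-1, -3, 3)/4.3589 = (-0.2294, -0.6882, 0.6882).
r_{12} = e_1·a_2 = 0.9177.
u_2 = a_2 − 0.9177·e_1 = (2.2105, -1.3684, -0.6316).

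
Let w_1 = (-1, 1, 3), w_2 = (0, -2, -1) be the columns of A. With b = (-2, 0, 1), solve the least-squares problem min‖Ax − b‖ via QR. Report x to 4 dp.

w_1 = (-1, 1, 3); ‖w_1‖ = 3.3166, so q_1 = (-0.3015, 0.3015, 0.9045).
q_1·w_2 = (-0.3015)·0 + 0.3015·(-2) + 0.9045·(-1) = -1.5076.
u_2 = w_2 + 1.5076·q_1 = (-0.4545, -1.5455, 0.3636).
‖u_2‖ = 1.6514, so q_2 = (-0.2752, -0.9358, 0.2202).
Qᵀb = (1.5076, 0.7707).
Back-substitute: x_2 = 0.7707/1.6514 = 0.4667.
x_1 = (1.5076 + 1.5076·0.4667)/3.3166 = 0.6667.

x = (0.6667, 0.4667)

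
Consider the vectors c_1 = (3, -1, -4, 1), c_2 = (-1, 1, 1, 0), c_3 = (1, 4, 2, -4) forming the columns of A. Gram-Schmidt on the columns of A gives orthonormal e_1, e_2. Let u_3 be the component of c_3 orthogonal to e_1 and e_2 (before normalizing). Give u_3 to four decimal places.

e_1 = c_1/‖c_1‖ = (3, -1, -4, 1)/5.1962 = (0.5774, -0.1925, -0.7698, 0.1925).
r_{12} = e_1·c_2 = -1.5396.
u_2 = c_2 + 1.5396·e_1 = (-0.1111, 0.7037, -0.1852, 0.2963).
‖u_2‖ = 0.7935, so e_2 = (-0.1400, 0.8868, -0.2334, 0.3734).
r_{13} = e_1·c_3 = -2.5019; r_{23} = e_2·c_3 = 1.4470.
u_3 = c_3 + 2.5019·e_1 − 1.4470·e_2 = (2.6471, 2.2353, 0.4118, -4.0588).

u_3 = (2.6471, 2.2353, 0.4118, -4.0588)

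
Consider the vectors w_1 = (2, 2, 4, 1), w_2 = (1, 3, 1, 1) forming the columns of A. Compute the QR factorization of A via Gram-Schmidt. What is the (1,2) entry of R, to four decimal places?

e_1 = w_1/‖w_1‖ = (2, 2, 4, 1)/5.0000 = (0.4000, 0.4000, 0.8000, 0.2000).
r_{12} = e_1·w_2 = 2.6000.

r_{12} = 2.6000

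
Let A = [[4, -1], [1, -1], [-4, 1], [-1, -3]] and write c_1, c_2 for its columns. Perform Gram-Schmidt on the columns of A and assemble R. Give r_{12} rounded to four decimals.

r_{12} = -1.0290

c_1 = (4, 1, -4, -1); ‖c_1‖ = 5.8310, so e_1 = (0.6860, 0.1715, -0.6860, -0.1715).
r_{12} = e_1·c_2 = -1.0290.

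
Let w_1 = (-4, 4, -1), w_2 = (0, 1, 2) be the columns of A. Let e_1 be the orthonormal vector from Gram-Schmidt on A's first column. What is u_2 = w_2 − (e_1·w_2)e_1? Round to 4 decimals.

u_2 = (0.2424, 0.7576, 2.0606)

e_1 = w_1/‖w_1‖ = (-4, 4, -1)/5.7446 = (-0.6963, 0.6963, -0.1741).
r_{12} = e_1·w_2 = 0.3482.
u_2 = w_2 − 0.3482·e_1 = (0.2424, 0.7576, 2.0606).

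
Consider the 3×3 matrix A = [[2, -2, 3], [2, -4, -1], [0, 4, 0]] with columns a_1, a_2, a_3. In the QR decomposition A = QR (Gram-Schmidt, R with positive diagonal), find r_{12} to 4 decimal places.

a_1 = (2, 2, 0); ‖a_1‖ = 2.8284, so e_1 = (0.7071, 0.7071, 0.0000).
r_{12} = e_1·a_2 = -4.2426.

r_{12} = -4.2426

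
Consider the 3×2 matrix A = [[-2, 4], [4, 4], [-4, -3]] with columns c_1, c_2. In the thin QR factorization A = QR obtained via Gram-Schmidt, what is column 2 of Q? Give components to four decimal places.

q_2 = (0.9349, 0.3252, -0.1423)

q_1 = c_1/‖c_1‖ = (-2, 4, -4)/6.0000 = (-0.3333, 0.6667, -0.6667).
r_{12} = q_1·c_2 = 3.3333.
u_2 = c_2 − 3.3333·q_1 = (5.1111, 1.7778, -0.7778).
‖u_2‖ = 5.4671, so q_2 = (0.9349, 0.3252, -0.1423).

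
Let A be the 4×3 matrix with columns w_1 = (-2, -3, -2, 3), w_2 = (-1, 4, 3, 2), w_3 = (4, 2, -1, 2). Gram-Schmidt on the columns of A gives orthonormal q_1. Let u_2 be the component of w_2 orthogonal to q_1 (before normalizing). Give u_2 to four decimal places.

u_2 = (-1.7692, 2.8462, 2.2308, 3.1538)

w_1 = (-2, -3, -2, 3); ‖w_1‖ = 5.0990, so q_1 = (-0.3922, -0.5883, -0.3922, 0.5883).
q_1·w_2 = (-0.3922)·(-1) + (-0.5883)·4 + (-0.3922)·3 + 0.5883·2 = -1.9612.
u_2 = w_2 + 1.9612·q_1 = (-1.7692, 2.8462, 2.2308, 3.1538).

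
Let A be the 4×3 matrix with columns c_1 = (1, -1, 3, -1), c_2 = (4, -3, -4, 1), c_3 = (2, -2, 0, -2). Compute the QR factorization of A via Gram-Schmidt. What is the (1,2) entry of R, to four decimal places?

q_1 = c_1/‖c_1‖ = (1, -1, 3, -1)/3.4641 = (0.2887, -0.2887, 0.8660, -0.2887).
r_{12} = q_1·c_2 = -1.7321.

r_{12} = -1.7321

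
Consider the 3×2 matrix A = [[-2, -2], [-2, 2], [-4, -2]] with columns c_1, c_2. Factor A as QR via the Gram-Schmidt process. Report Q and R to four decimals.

Q = [[-0.4082, -0.4364], [-0.4082, 0.8729], [-0.8165, -0.2182]], R = [[4.8990, 1.6330], [0.0000, 3.0551]]

c_1 = (-2, -2, -4); ‖c_1‖ = 4.8990, so q_1 = (-0.4082, -0.4082, -0.8165).
q_1·c_2 = (-0.4082)·(-2) + (-0.4082)·2 + (-0.8165)·(-2) = 1.6330.
u_2 = c_2 − 1.6330·q_1 = (-1.3333, 2.6667, -0.6667).
‖u_2‖ = 3.0551, so q_2 = (-0.4364, 0.8729, -0.2182).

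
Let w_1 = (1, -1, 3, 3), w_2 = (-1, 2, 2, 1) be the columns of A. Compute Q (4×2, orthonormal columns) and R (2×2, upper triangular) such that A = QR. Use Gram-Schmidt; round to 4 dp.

Q = [[0.2236, -0.4540], [-0.2236, 0.8032], [0.6708, 0.3841], [0.6708, 0.0349]], R = [[4.4721, 1.3416], [0.0000, 2.8636]]

q_1 = w_1/‖w_1‖ = (1, -1, 3, 3)/4.4721 = (0.2236, -0.2236, 0.6708, 0.6708).
r_{12} = q_1·w_2 = 1.3416.
u_2 = w_2 − 1.3416·q_1 = (-1.3000, 2.3000, 1.1000, 0.1000).
‖u_2‖ = 2.8636, so q_2 = (-0.4540, 0.8032, 0.3841, 0.0349).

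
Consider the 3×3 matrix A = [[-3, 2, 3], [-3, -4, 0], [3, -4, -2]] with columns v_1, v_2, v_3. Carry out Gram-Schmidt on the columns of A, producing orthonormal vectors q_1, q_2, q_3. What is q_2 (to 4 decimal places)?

q_1 = v_1/‖v_1‖ = (-3, -3, 3)/5.1962 = (-0.5774, -0.5774, 0.5774).
r_{12} = q_1·v_2 = -1.1547.
u_2 = v_2 + 1.1547·q_1 = (1.3333, -4.6667, -3.3333).
‖u_2‖ = 5.8878, so q_2 = (0.2265, -0.7926, -0.5661).

q_2 = (0.2265, -0.7926, -0.5661)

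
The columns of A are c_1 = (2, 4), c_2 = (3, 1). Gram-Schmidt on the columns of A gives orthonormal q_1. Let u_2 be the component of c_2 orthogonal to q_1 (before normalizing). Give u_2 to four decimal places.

u_2 = (2.0000, -1.0000)

c_1 = (2, 4); ‖c_1‖ = 4.4721, so q_1 = (0.4472, 0.8944).
q_1·c_2 = 0.4472·3 + 0.8944·1 = 2.2361.
u_2 = c_2 − 2.2361·q_1 = (2.0000, -1.0000).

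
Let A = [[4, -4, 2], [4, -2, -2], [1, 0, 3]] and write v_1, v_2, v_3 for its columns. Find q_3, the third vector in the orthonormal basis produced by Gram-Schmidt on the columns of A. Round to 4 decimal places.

v_1 = (4, 4, 1); ‖v_1‖ = 5.7446, so q_1 = (0.6963, 0.6963, 0.1741).
q_1·v_2 = 0.6963·(-4) + 0.6963·(-2) + 0.1741·0 = -4.1779.
u_2 = v_2 + 4.1779·q_1 = (-1.0909, 0.9091, 0.7273).
‖u_2‖ = 1.5954, so q_2 = (-0.6838, 0.5698, 0.4558).
q_1·v_3 = 0.6963·2 + 0.6963·(-2) + 0.1741·3 = 0.5222; q_2·v_3 = (-0.6838)·2 + 0.5698·(-2) + 0.4558·3 = -1.1396.
u_3 = v_3 − 0.5222·q_1 + 1.1396·q_2 = (0.8571, -1.7143, 3.4286).
‖u_3‖ = 3.9279, so q_3 = (0.2182, -0.4364, 0.8729).

q_3 = (0.2182, -0.4364, 0.8729)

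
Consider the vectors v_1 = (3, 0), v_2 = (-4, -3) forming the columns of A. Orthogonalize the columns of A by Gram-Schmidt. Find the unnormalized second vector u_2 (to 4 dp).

e_1 = v_1/‖v_1‖ = (3, 0)/3.0000 = (1.0000, 0.0000).
r_{12} = e_1·v_2 = -4.0000.
u_2 = v_2 + 4.0000·e_1 = (0.0000, -3.0000).

u_2 = (0.0000, -3.0000)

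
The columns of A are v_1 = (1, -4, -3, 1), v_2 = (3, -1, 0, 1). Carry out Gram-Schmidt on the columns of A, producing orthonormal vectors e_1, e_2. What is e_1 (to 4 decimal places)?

e_1 = (0.1925, -0.7698, -0.5774, 0.1925)

e_1 = v_1/‖v_1‖ = (1, -4, -3, 1)/5.1962 = (0.1925, -0.7698, -0.5774, 0.1925).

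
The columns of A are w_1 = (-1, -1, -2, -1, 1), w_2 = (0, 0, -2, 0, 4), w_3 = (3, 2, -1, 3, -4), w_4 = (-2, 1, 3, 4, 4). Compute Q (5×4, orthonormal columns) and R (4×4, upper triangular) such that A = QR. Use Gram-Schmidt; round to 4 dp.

w_1 = (-1, -1, -2, -1, 1); ‖w_1‖ = 2.8284, so q_1 = (-0.3536, -0.3536, -0.7071, -0.3536, 0.3536).
q_1·w_2 = (-0.3536)·0 + (-0.3536)·0 + (-0.7071)·(-2) + (-0.3536)·0 + 0.3536·4 = 2.8284.
u_2 = w_2 − 2.8284·q_1 = (1.0000, 1.0000, 0.0000, 1.0000, 3.0000).
‖u_2‖ = 3.4641, so q_2 = (0.2887, 0.2887, 0.0000, 0.2887, 0.8660).
q_1·w_3 = (-0.3536)·3 + (-0.3536)·2 + (-0.7071)·(-1) + (-0.3536)·3 + 0.3536·(-4) = -3.5355; q_2·w_3 = 0.2887·3 + 0.2887·2 + (0.0000)·(-1) + 0.2887·3 + 0.8660·(-4) = -1.1547.
u_3 = w_3 + 3.5355·q_1 + 1.1547·q_2 = (2.0833, 1.0833, -3.5000, 2.0833, -1.7500).
‖u_3‖ = 5.0166, so q_3 = (0.4153, 0.2159, -0.6977, 0.4153, -0.3488).
q_1·w_4 = (-0.3536)·(-2) + (-0.3536)·1 + (-0.7071)·3 + (-0.3536)·4 + 0.3536·4 = -1.7678; q_2·w_4 = 0.2887·(-2) + 0.2887·1 + (0.0000)·3 + 0.2887·4 + 0.8660·4 = 4.3301; q_3·w_4 = 0.4153·(-2) + 0.2159·1 + (-0.6977)·3 + 0.4153·4 + (-0.3488)·4 = -2.4419.
u_4 = w_4 + 1.7678·q_1 − 4.3301·q_2 + 2.4419·q_3 = (-2.8609, -0.3477, 0.0464, 3.1391, 0.0232).
‖u_4‖ = 4.2617, so q_4 = (-0.6713, -0.0816, 0.0109, 0.7366, 0.0054).

Q = [[-0.3536, 0.2887, 0.4153, -0.6713], [-0.3536, 0.2887, 0.2159, -0.0816], [-0.7071, 0.0000, -0.6977, 0.0109], [-0.3536, 0.2887, 0.4153, 0.7366], [0.3536, 0.8660, -0.3488, 0.0054]], R = [[2.8284, 2.8284, -3.5355, -1.7678], [0.0000, 3.4641, -1.1547, 4.3301], [0.0000, 0.0000, 5.0166, -2.4419], [0.0000, 0.0000, 0.0000, 4.2617]]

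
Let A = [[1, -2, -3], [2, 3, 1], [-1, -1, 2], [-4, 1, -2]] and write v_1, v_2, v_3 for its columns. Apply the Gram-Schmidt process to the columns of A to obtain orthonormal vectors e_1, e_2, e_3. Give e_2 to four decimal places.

e_2 = (-0.5289, 0.7523, -0.2468, 0.3056)

v_1 = (1, 2, -1, -4); ‖v_1‖ = 4.6904, so e_1 = (0.2132, 0.4264, -0.2132, -0.8528).
e_1·v_2 = 0.2132·(-2) + 0.4264·3 + (-0.2132)·(-1) + (-0.8528)·1 = 0.2132.
u_2 = v_2 − 0.2132·e_1 = (-2.0455, 2.9091, -0.9545, 1.1818).
‖u_2‖ = 3.8671, so e_2 = (-0.5289, 0.7523, -0.2468, 0.3056).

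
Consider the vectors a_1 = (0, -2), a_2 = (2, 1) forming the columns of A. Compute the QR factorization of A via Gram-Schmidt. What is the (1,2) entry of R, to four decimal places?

r_{12} = -1.0000

q_1 = a_1/‖a_1‖ = (0, -2)/2.0000 = (0.0000, -1.0000).
r_{12} = q_1·a_2 = -1.0000.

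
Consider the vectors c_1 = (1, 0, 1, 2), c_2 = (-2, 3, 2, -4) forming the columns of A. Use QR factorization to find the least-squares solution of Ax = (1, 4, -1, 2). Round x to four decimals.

x = (0.9851, 0.2388)

e_1 = c_1/‖c_1‖ = (1, 0, 1, 2)/2.4495 = (0.4082, 0.0000, 0.4082, 0.8165).
r_{12} = e_1·c_2 = -3.2660.
u_2 = c_2 + 3.2660·e_1 = (-0.6667, 3.0000, 3.3333, -1.3333).
‖u_2‖ = 4.7258, so e_2 = (-0.1411, 0.6348, 0.7053, -0.2821).
Qᵀb = (1.6330, 1.1286).
Back-substitute: x_2 = 1.1286/4.7258 = 0.2388.
x_1 = (1.6330 + 3.2660·0.2388)/2.4495 = 0.9851.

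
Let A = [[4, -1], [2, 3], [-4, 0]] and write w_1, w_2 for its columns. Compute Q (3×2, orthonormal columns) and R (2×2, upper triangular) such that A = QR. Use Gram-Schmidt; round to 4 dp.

Q = [[0.6667, -0.3887], [0.3333, 0.9187], [-0.6667, 0.0707]], R = [[6.0000, 0.3333], [0.0000, 3.1447]]

e_1 = w_1/‖w_1‖ = (4, 2, -4)/6.0000 = (0.6667, 0.3333, -0.6667).
r_{12} = e_1·w_2 = 0.3333.
u_2 = w_2 − 0.3333·e_1 = (-1.2222, 2.8889, 0.2222).
‖u_2‖ = 3.1447, so e_2 = (-0.3887, 0.9187, 0.0707).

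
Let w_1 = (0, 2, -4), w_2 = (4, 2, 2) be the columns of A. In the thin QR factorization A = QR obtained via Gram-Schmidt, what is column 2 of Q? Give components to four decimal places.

w_1 = (0, 2, -4); ‖w_1‖ = 4.4721, so q_1 = (0.0000, 0.4472, -0.8944).
q_1·w_2 = 0.0000·4 + 0.4472·2 + (-0.8944)·2 = -0.8944.
u_2 = w_2 + 0.8944·q_1 = (4.0000, 2.4000, 1.2000).
‖u_2‖ = 4.8166, so q_2 = (0.8305, 0.4983, 0.2491).

q_2 = (0.8305, 0.4983, 0.2491)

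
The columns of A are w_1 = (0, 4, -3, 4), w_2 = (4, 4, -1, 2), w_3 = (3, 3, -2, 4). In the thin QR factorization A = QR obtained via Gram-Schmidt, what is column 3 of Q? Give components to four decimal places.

q_1 = w_1/‖w_1‖ = (0, 4, -3, 4)/6.4031 = (0.0000, 0.6247, -0.4685, 0.6247).
r_{12} = q_1·w_2 = 4.2167.
u_2 = w_2 − 4.2167·q_1 = (4.0000, 1.3659, 0.9756, -0.6341).
‖u_2‖ = 4.3840, so q_2 = (0.9124, 0.3116, 0.2225, -0.1446).
r_{13} = q_1·w_3 = 5.3099; r_{23} = q_2·w_3 = 2.6482.
u_3 = w_3 − 5.3099·q_1 − 2.6482·q_2 = (0.5838, -1.1421, -0.1015, 1.0660).
‖u_3‖ = 1.6709, so q_3 = (0.3494, -0.6835, -0.0608, 0.6380).

q_3 = (0.3494, -0.6835, -0.0608, 0.6380)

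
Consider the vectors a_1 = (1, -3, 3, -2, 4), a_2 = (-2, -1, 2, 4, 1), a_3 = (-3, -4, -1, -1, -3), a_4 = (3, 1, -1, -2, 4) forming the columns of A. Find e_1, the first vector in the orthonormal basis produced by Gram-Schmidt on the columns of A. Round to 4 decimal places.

a_1 = (1, -3, 3, -2, 4); ‖a_1‖ = 6.2450, so e_1 = (0.1601, -0.4804, 0.4804, -0.3203, 0.6405).

e_1 = (0.1601, -0.4804, 0.4804, -0.3203, 0.6405)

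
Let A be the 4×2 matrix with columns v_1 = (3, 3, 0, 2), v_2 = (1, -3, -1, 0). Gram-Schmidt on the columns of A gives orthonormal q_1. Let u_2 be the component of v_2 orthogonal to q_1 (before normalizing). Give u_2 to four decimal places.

u_2 = (1.8182, -2.1818, -1.0000, 0.5455)

v_1 = (3, 3, 0, 2); ‖v_1‖ = 4.6904, so q_1 = (0.6396, 0.6396, 0.0000, 0.4264).
q_1·v_2 = 0.6396·1 + 0.6396·(-3) + 0.0000·(-1) + 0.4264·0 = -1.2792.
u_2 = v_2 + 1.2792·q_1 = (1.8182, -2.1818, -1.0000, 0.5455).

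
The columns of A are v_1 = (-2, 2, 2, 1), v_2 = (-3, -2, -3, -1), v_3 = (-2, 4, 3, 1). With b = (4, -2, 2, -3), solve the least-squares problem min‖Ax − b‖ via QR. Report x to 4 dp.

v_1 = (-2, 2, 2, 1); ‖v_1‖ = 3.6056, so e_1 = (-0.5547, 0.5547, 0.5547, 0.2774).
e_1·v_2 = (-0.5547)·(-3) + 0.5547·(-2) + 0.5547·(-3) + 0.2774·(-1) = -1.3868.
u_2 = v_2 + 1.3868·e_1 = (-3.7692, -1.2308, -2.2308, -0.6154).
‖u_2‖ = 4.5910, so e_2 = (-0.8210, -0.2681, -0.4859, -0.1340).
e_1·v_3 = (-0.5547)·(-2) + 0.5547·4 + 0.5547·3 + 0.2774·1 = 5.2697; e_2·v_3 = (-0.8210)·(-2) + (-0.2681)·4 + (-0.4859)·3 + (-0.1340)·1 = -1.0221.
u_3 = v_3 − 5.2697·e_1 + 1.0221·e_2 = (0.0839, 0.8029, -0.4197, -0.5985).
‖u_3‖ = 1.0891, so e_3 = (0.0771, 0.7372, -0.3854, -0.5496).
Qᵀb = (-3.0509, -3.3176, -0.2882).
Back-substitute: x_3 = -0.2882/1.0891 = -0.2646.
x_2 = (-3.3176 + 1.0221·(-0.2646))/4.5910 = -0.7815.
x_1 = (-3.0509 + 1.3868·(-0.7815) − 5.2697·(-0.2646))/3.6056 = -0.7600.

x = (-0.7600, -0.7815, -0.2646)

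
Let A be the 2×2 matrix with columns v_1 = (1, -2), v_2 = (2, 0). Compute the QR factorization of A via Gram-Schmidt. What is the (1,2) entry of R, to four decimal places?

e_1 = v_1/‖v_1‖ = (1, -2)/2.2361 = (0.4472, -0.8944).
r_{12} = e_1·v_2 = 0.8944.

r_{12} = 0.8944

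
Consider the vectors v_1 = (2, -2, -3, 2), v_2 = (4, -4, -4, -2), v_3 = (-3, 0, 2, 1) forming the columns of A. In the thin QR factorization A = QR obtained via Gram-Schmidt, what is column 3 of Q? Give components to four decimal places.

e_3 = (-0.6049, -0.7803, 0.1503, 0.0501)

e_1 = v_1/‖v_1‖ = (2, -2, -3, 2)/4.5826 = (0.4364, -0.4364, -0.6547, 0.4364).
r_{12} = e_1·v_2 = 5.2372.
u_2 = v_2 − 5.2372·e_1 = (1.7143, -1.7143, -0.5714, -4.2857).
‖u_2‖ = 4.9570, so e_2 = (0.3458, -0.3458, -0.1153, -0.8646).
r_{13} = e_1·v_3 = -2.1822; r_{23} = e_2·v_3 = -2.1326.
u_3 = v_3 + 2.1822·e_1 + 2.1326·e_2 = (-1.3101, -1.6899, 0.3256, 0.1085).
‖u_3‖ = 2.1656, so e_3 = (-0.6049, -0.7803, 0.1503, 0.0501).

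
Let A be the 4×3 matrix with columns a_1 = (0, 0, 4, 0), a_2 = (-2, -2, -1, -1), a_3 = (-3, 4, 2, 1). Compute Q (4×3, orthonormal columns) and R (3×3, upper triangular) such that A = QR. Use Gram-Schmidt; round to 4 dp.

a_1 = (0, 0, 4, 0); ‖a_1‖ = 4.0000, so q_1 = (0.0000, 0.0000, 1.0000, 0.0000).
q_1·a_2 = 0.0000·(-2) + 0.0000·(-2) + 1.0000·(-1) + 0.0000·(-1) = -1.0000.
u_2 = a_2 + 1.0000·q_1 = (-2.0000, -2.0000, 0.0000, -1.0000).
‖u_2‖ = 3.0000, so q_2 = (-0.6667, -0.6667, 0.0000, -0.3333).
q_1·a_3 = 0.0000·(-3) + 0.0000·4 + 1.0000·2 + 0.0000·1 = 2.0000; q_2·a_3 = (-0.6667)·(-3) + (-0.6667)·4 + 0.0000·2 + (-0.3333)·1 = -1.0000.
u_3 = a_3 − 2.0000·q_1 + 1.0000·q_2 = (-3.6667, 3.3333, 0.0000, 0.6667).
‖u_3‖ = 5.0000, so q_3 = (-0.7333, 0.6667, 0.0000, 0.1333).

Q = [[0.0000, -0.6667, -0.7333], [0.0000, -0.6667, 0.6667], [1.0000, 0.0000, 0.0000], [0.0000, -0.3333, 0.1333]], R = [[4.0000, -1.0000, 2.0000], [0.0000, 3.0000, -1.0000], [0.0000, 0.0000, 5.0000]]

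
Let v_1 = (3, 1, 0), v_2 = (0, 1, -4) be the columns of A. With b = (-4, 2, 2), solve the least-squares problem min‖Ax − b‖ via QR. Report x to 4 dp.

x = (-0.9704, -0.2959)

v_1 = (3, 1, 0); ‖v_1‖ = 3.1623, so q_1 = (0.9487, 0.3162, 0.0000).
q_1·v_2 = 0.9487·0 + 0.3162·1 + 0.0000·(-4) = 0.3162.
u_2 = v_2 − 0.3162·q_1 = (-0.3000, 0.9000, -4.0000).
‖u_2‖ = 4.1110, so q_2 = (-0.0730, 0.2189, -0.9730).
Qᵀb = (-3.1623, -1.2163).
Back-substitute: x_2 = -1.2163/4.1110 = -0.2959.
x_1 = (-3.1623 − 0.3162·(-0.2959))/3.1623 = -0.9704.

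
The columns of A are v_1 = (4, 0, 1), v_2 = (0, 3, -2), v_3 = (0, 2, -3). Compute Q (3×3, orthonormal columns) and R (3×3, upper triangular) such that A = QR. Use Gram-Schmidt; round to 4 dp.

e_1 = v_1/‖v_1‖ = (4, 0, 1)/4.1231 = (0.9701, 0.0000, 0.2425).
r_{12} = e_1·v_2 = -0.4851.
u_2 = v_2 + 0.4851·e_1 = (0.4706, 3.0000, -1.8824).
‖u_2‖ = 3.5728, so e_2 = (0.1317, 0.8397, -0.5269).
r_{13} = e_1·v_3 = -0.7276; r_{23} = e_2·v_3 = 3.2599.
u_3 = v_3 + 0.7276·e_1 − 3.2599·e_2 = (0.2765, -0.7373, -1.1060).
‖u_3‖ = 1.3577, so e_3 = (0.2037, -0.5431, -0.8146).

Q = [[0.9701, 0.1317, 0.2037], [0.0000, 0.8397, -0.5431], [0.2425, -0.5269, -0.8146]], R = [[4.1231, -0.4851, -0.7276], [0.0000, 3.5728, 3.2599], [0.0000, 0.0000, 1.3577]]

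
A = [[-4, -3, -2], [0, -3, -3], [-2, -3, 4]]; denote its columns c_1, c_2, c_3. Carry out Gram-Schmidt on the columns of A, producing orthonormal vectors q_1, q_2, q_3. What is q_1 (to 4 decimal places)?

q_1 = (-0.8944, 0.0000, -0.4472)

q_1 = c_1/‖c_1‖ = (-4, 0, -2)/4.4721 = (-0.8944, 0.0000, -0.4472).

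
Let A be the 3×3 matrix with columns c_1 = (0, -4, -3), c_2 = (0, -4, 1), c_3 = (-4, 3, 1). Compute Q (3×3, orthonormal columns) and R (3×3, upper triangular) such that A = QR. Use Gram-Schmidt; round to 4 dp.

Q = [[0.0000, 0.0000, -1.0000], [-0.8000, -0.6000, 0.0000], [-0.6000, 0.8000, 0.0000]], R = [[5.0000, 2.6000, -3.0000], [0.0000, 3.2000, -1.0000], [0.0000, 0.0000, 4.0000]]

c_1 = (0, -4, -3); ‖c_1‖ = 5.0000, so q_1 = (0.0000, -0.8000, -0.6000).
q_1·c_2 = 0.0000·0 + (-0.8000)·(-4) + (-0.6000)·1 = 2.6000.
u_2 = c_2 − 2.6000·q_1 = (0.0000, -1.9200, 2.5600).
‖u_2‖ = 3.2000, so q_2 = (0.0000, -0.6000, 0.8000).
q_1·c_3 = 0.0000·(-4) + (-0.8000)·3 + (-0.6000)·1 = -3.0000; q_2·c_3 = 0.0000·(-4) + (-0.6000)·3 + 0.8000·1 = -1.0000.
u_3 = c_3 + 3.0000·q_1 + 1.0000·q_2 = (-4.0000, 0.0000, 0.0000).
‖u_3‖ = 4.0000, so q_3 = (-1.0000, 0.0000, 0.0000).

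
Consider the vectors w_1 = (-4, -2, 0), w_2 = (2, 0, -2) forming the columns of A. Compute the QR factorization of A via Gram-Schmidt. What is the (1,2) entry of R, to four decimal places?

r_{12} = -1.7889

w_1 = (-4, -2, 0); ‖w_1‖ = 4.4721, so q_1 = (-0.8944, -0.4472, 0.0000).
r_{12} = q_1·w_2 = -1.7889.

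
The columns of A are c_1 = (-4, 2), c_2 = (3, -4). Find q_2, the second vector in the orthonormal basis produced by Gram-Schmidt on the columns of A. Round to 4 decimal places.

q_2 = (-0.4472, -0.8944)

q_1 = c_1/‖c_1‖ = (-4, 2)/4.4721 = (-0.8944, 0.4472).
r_{12} = q_1·c_2 = -4.4721.
u_2 = c_2 + 4.4721·q_1 = (-1.0000, -2.0000).
‖u_2‖ = 2.2361, so q_2 = (-0.4472, -0.8944).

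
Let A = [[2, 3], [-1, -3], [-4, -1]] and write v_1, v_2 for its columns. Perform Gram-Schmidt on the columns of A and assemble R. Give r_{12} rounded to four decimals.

r_{12} = 2.8368

v_1 = (2, -1, -4); ‖v_1‖ = 4.5826, so e_1 = (0.4364, -0.2182, -0.8729).
r_{12} = e_1·v_2 = 2.8368.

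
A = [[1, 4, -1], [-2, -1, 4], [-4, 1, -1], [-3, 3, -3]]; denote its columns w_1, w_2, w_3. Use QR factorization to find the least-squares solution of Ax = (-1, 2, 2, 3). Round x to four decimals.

x = (-0.7332, 0.0326, 0.0563)

q_1 = w_1/‖w_1‖ = (1, -2, -4, -3)/5.4772 = (0.1826, -0.3651, -0.7303, -0.5477).
r_{12} = q_1·w_2 = -1.2780.
u_2 = w_2 + 1.2780·q_1 = (4.2333, -1.4667, 0.0667, 2.3000).
‖u_2‖ = 5.0365, so q_2 = (0.8405, -0.2912, 0.0132, 0.4567).
r_{13} = q_1·w_3 = 0.7303; r_{23} = q_2·w_3 = -3.3886.
u_3 = w_3 − 0.7303·q_1 + 3.3886·q_2 = (1.7148, 3.2799, -0.4218, -1.0526).
‖u_3‖ = 3.8709, so q_3 = (0.4430, 0.8473, -0.1090, -0.2719).
Qᵀb = (-4.0166, -0.0265, 0.2179).
Back-substitute: x_3 = 0.2179/3.8709 = 0.0563.
x_2 = (-0.0265 + 3.3886·0.0563)/5.0365 = 0.0326.
x_1 = (-4.0166 + 1.2780·0.0326 − 0.7303·0.0563)/5.4772 = -0.7332.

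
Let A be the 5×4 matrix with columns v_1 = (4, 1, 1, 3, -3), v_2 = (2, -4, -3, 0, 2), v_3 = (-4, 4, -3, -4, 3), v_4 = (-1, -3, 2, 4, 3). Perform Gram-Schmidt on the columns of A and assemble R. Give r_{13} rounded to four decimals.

r_{13} = -6.0000

v_1 = (4, 1, 1, 3, -3); ‖v_1‖ = 6.0000, so e_1 = (0.6667, 0.1667, 0.1667, 0.5000, -0.5000).
r_{13} = e_1·v_3 = -6.0000.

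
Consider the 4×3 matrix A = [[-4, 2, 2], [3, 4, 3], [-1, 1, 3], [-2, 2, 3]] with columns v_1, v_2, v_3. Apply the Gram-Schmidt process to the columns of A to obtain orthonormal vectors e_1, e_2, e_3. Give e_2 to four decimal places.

v_1 = (-4, 3, -1, -2); ‖v_1‖ = 5.4772, so e_1 = (-0.7303, 0.5477, -0.1826, -0.3651).
e_1·v_2 = (-0.7303)·2 + 0.5477·4 + (-0.1826)·1 + (-0.3651)·2 = -0.1826.
u_2 = v_2 + 0.1826·e_1 = (1.8667, 4.1000, 0.9667, 1.9333).
‖u_2‖ = 4.9967, so e_2 = (0.3736, 0.8205, 0.1935, 0.3869).

e_2 = (0.3736, 0.8205, 0.1935, 0.3869)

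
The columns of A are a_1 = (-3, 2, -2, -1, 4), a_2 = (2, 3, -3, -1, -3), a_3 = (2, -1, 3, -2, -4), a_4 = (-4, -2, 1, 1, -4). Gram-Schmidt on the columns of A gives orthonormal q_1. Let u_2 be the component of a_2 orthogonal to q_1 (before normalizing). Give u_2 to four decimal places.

u_2 = (1.5588, 3.2941, -3.2941, -1.1471, -2.4118)

a_1 = (-3, 2, -2, -1, 4); ‖a_1‖ = 5.8310, so q_1 = (-0.5145, 0.3430, -0.3430, -0.1715, 0.6860).
q_1·a_2 = (-0.5145)·2 + 0.3430·3 + (-0.3430)·(-3) + (-0.1715)·(-1) + 0.6860·(-3) = -0.8575.
u_2 = a_2 + 0.8575·q_1 = (1.5588, 3.2941, -3.2941, -1.1471, -2.4118).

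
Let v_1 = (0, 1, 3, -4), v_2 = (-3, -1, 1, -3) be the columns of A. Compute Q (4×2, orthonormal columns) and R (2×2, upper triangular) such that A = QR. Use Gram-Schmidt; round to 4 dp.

Q = [[0.0000, -0.8498], [0.1961, -0.4358], [0.5883, -0.1743], [-0.7845, -0.2397]], R = [[5.0990, 2.7456], [0.0000, 3.5301]]

v_1 = (0, 1, 3, -4); ‖v_1‖ = 5.0990, so q_1 = (0.0000, 0.1961, 0.5883, -0.7845).
q_1·v_2 = 0.0000·(-3) + 0.1961·(-1) + 0.5883·1 + (-0.7845)·(-3) = 2.7456.
u_2 = v_2 − 2.7456·q_1 = (-3.0000, -1.5385, -0.6154, -0.8462).
‖u_2‖ = 3.5301, so q_2 = (-0.8498, -0.4358, -0.1743, -0.2397).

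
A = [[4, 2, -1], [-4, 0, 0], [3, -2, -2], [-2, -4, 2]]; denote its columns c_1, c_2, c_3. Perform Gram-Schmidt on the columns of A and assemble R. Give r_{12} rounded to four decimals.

c_1 = (4, -4, 3, -2); ‖c_1‖ = 6.7082, so q_1 = (0.5963, -0.5963, 0.4472, -0.2981).
r_{12} = q_1·c_2 = 1.4907.

r_{12} = 1.4907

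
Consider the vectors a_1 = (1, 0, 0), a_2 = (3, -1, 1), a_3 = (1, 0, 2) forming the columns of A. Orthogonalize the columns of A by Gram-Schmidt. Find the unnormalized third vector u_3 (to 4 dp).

u_3 = (0.0000, 1.0000, 1.0000)

a_1 = (1, 0, 0); ‖a_1‖ = 1.0000, so q_1 = (1.0000, 0.0000, 0.0000).
q_1·a_2 = 1.0000·3 + 0.0000·(-1) + 0.0000·1 = 3.0000.
u_2 = a_2 − 3.0000·q_1 = (0.0000, -1.0000, 1.0000).
‖u_2‖ = 1.4142, so q_2 = (0.0000, -0.7071, 0.7071).
q_1·a_3 = 1.0000·1 + 0.0000·0 + 0.0000·2 = 1.0000; q_2·a_3 = 0.0000·1 + (-0.7071)·0 + 0.7071·2 = 1.4142.
u_3 = a_3 − 1.0000·q_1 − 1.4142·q_2 = (0.0000, 1.0000, 1.0000).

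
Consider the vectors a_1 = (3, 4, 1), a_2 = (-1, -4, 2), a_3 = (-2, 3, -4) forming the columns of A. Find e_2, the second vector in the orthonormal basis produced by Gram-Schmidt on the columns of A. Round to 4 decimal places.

a_1 = (3, 4, 1); ‖a_1‖ = 5.0990, so e_1 = (0.5883, 0.7845, 0.1961).
e_1·a_2 = 0.5883·(-1) + 0.7845·(-4) + 0.1961·2 = -3.3340.
u_2 = a_2 + 3.3340·e_1 = (0.9615, -1.3846, 2.6538).
‖u_2‖ = 3.1440, so e_2 = (0.3058, -0.4404, 0.8441).

e_2 = (0.3058, -0.4404, 0.8441)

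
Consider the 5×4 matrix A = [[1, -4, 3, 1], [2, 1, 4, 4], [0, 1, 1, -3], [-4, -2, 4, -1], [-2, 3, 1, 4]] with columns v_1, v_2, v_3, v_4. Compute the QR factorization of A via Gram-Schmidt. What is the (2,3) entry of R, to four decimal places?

r_{23} = -2.1553

v_1 = (1, 2, 0, -4, -2); ‖v_1‖ = 5.0000, so q_1 = (0.2000, 0.4000, 0.0000, -0.8000, -0.4000).
q_1·v_2 = 0.2000·(-4) + 0.4000·1 + 0.0000·1 + (-0.8000)·(-2) + (-0.4000)·3 = 0.0000.
u_2 = v_2 − 0.0000·q_1 = (-4.0000, 1.0000, 1.0000, -2.0000, 3.0000).
‖u_2‖ = 5.5678, so q_2 = (-0.7184, 0.1796, 0.1796, -0.3592, 0.5388).
r_{23} = q_2·v_3 = -2.1553.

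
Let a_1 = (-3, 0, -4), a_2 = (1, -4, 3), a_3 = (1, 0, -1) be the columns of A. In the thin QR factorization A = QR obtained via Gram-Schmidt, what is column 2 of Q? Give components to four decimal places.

e_2 = (-0.1940, -0.9701, 0.1455)

e_1 = a_1/‖a_1‖ = (-3, 0, -4)/5.0000 = (-0.6000, 0.0000, -0.8000).
r_{12} = e_1·a_2 = -3.0000.
u_2 = a_2 + 3.0000·e_1 = (-0.8000, -4.0000, 0.6000).
‖u_2‖ = 4.1231, so e_2 = (-0.1940, -0.9701, 0.1455).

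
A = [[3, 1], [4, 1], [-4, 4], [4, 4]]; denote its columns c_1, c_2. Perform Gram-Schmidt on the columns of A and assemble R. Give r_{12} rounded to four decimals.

c_1 = (3, 4, -4, 4); ‖c_1‖ = 7.5498, so q_1 = (0.3974, 0.5298, -0.5298, 0.5298).
r_{12} = q_1·c_2 = 0.9272.

r_{12} = 0.9272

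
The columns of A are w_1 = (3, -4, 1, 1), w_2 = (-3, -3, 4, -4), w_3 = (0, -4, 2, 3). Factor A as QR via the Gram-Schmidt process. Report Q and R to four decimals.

w_1 = (3, -4, 1, 1); ‖w_1‖ = 5.1962, so q_1 = (0.5774, -0.7698, 0.1925, 0.1925).
q_1·w_2 = 0.5774·(-3) + (-0.7698)·(-3) + 0.1925·4 + 0.1925·(-4) = 0.5774.
u_2 = w_2 − 0.5774·q_1 = (-3.3333, -2.5556, 3.8889, -4.1111).
‖u_2‖ = 7.0475, so q_2 = (-0.4730, -0.3626, 0.5518, -0.5833).
q_1·w_3 = 0.5774·0 + (-0.7698)·(-4) + 0.1925·2 + 0.1925·3 = 4.0415; q_2·w_3 = (-0.4730)·0 + (-0.3626)·(-4) + 0.5518·2 + (-0.5833)·3 = 0.8041.
u_3 = w_3 − 4.0415·q_1 − 0.8041·q_2 = (-1.9530, -0.5973, 0.7785, 2.6913).
‖u_3‖ = 3.4670, so q_3 = (-0.5633, -0.1723, 0.2246, 0.7763).

Q = [[0.5774, -0.4730, -0.5633], [-0.7698, -0.3626, -0.1723], [0.1925, 0.5518, 0.2246], [0.1925, -0.5833, 0.7763]], R = [[5.1962, 0.5774, 4.0415], [0.0000, 7.0475, 0.8041], [0.0000, 0.0000, 3.4670]]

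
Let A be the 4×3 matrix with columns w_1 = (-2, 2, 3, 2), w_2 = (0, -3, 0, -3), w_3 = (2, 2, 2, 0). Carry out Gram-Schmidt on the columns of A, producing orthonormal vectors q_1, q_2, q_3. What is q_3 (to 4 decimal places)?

q_1 = w_1/‖w_1‖ = (-2, 2, 3, 2)/4.5826 = (-0.4364, 0.4364, 0.6547, 0.4364).
r_{12} = q_1·w_2 = -2.6186.
u_2 = w_2 + 2.6186·q_1 = (-1.1429, -1.8571, 1.7143, -1.8571).
‖u_2‖ = 3.3381, so q_2 = (-0.3424, -0.5563, 0.5136, -0.5563).
r_{13} = q_1·w_3 = 1.3093; r_{23} = q_2·w_3 = -0.7703.
u_3 = w_3 − 1.3093·q_1 + 0.7703·q_2 = (2.3077, 1.0000, 1.5385, -1.0000).
‖u_3‖ = 3.1132, so q_3 = (0.7412, 0.3212, 0.4942, -0.3212).

q_3 = (0.7412, 0.3212, 0.4942, -0.3212)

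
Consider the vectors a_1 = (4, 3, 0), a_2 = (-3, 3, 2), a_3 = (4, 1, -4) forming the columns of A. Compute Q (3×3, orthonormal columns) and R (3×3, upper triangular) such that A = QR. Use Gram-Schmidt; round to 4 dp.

Q = [[0.8000, -0.5417, -0.2580], [0.6000, 0.7223, 0.3439], [0.0000, 0.4299, -0.9029]], R = [[5.0000, -0.6000, 3.8000], [0.0000, 4.6519, -3.1643], [0.0000, 0.0000, 2.9235]]

a_1 = (4, 3, 0); ‖a_1‖ = 5.0000, so q_1 = (0.8000, 0.6000, 0.0000).
q_1·a_2 = 0.8000·(-3) + 0.6000·3 + 0.0000·2 = -0.6000.
u_2 = a_2 + 0.6000·q_1 = (-2.5200, 3.3600, 2.0000).
‖u_2‖ = 4.6519, so q_2 = (-0.5417, 0.7223, 0.4299).
q_1·a_3 = 0.8000·4 + 0.6000·1 + 0.0000·(-4) = 3.8000; q_2·a_3 = (-0.5417)·4 + 0.7223·1 + 0.4299·(-4) = -3.1643.
u_3 = a_3 − 3.8000·q_1 + 3.1643·q_2 = (-0.7542, 1.0055, -2.6396).
‖u_3‖ = 2.9235, so q_3 = (-0.2580, 0.3439, -0.9029).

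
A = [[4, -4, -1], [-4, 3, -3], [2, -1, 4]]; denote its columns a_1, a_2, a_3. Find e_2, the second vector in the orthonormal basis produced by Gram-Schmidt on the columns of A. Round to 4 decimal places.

e_2 = (-0.6667, -0.3333, 0.6667)

e_1 = a_1/‖a_1‖ = (4, -4, 2)/6.0000 = (0.6667, -0.6667, 0.3333).
r_{12} = e_1·a_2 = -5.0000.
u_2 = a_2 + 5.0000·e_1 = (-0.6667, -0.3333, 0.6667).
‖u_2‖ = 1.0000, so e_2 = (-0.6667, -0.3333, 0.6667).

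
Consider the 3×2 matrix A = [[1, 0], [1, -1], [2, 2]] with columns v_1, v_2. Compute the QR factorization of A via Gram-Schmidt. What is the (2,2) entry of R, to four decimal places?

r_{22} = 1.8708

v_1 = (1, 1, 2); ‖v_1‖ = 2.4495, so q_1 = (0.4082, 0.4082, 0.8165).
q_1·v_2 = 0.4082·0 + 0.4082·(-1) + 0.8165·2 = 1.2247.
u_2 = v_2 − 1.2247·q_1 = (-0.5000, -1.5000, 1.0000).
r_{22} = ‖u_2‖ = 1.8708.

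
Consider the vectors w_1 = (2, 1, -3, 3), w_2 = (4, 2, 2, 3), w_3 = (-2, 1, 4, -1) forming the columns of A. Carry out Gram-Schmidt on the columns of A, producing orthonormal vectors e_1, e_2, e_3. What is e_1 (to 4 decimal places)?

e_1 = (0.4170, 0.2085, -0.6255, 0.6255)

w_1 = (2, 1, -3, 3); ‖w_1‖ = 4.7958, so e_1 = (0.4170, 0.2085, -0.6255, 0.6255).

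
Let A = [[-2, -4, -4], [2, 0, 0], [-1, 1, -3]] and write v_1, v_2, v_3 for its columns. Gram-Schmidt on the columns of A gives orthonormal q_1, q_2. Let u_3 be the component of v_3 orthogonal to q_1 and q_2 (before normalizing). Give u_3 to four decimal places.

v_1 = (-2, 2, -1); ‖v_1‖ = 3.0000, so q_1 = (-0.6667, 0.6667, -0.3333).
q_1·v_2 = (-0.6667)·(-4) + 0.6667·0 + (-0.3333)·1 = 2.3333.
u_2 = v_2 − 2.3333·q_1 = (-2.4444, -1.5556, 1.7778).
‖u_2‖ = 3.3993, so q_2 = (-0.7191, -0.4576, 0.5230).
q_1·v_3 = (-0.6667)·(-4) + 0.6667·0 + (-0.3333)·(-3) = 3.6667; q_2·v_3 = (-0.7191)·(-4) + (-0.4576)·0 + 0.5230·(-3) = 1.3074.
u_3 = v_3 − 3.6667·q_1 − 1.3074·q_2 = (-0.6154, -1.8462, -2.4615).

u_3 = (-0.6154, -1.8462, -2.4615)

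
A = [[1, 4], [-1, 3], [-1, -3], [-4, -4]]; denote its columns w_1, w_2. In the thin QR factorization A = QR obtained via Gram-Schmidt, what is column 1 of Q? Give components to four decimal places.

e_1 = (0.2294, -0.2294, -0.2294, -0.9177)

w_1 = (1, -1, -1, -4); ‖w_1‖ = 4.3589, so e_1 = (0.2294, -0.2294, -0.2294, -0.9177).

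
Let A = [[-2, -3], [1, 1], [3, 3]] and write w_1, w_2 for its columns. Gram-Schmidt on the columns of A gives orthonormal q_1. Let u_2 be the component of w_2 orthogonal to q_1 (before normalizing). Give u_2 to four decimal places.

u_2 = (-0.7143, -0.1429, -0.4286)

w_1 = (-2, 1, 3); ‖w_1‖ = 3.7417, so q_1 = (-0.5345, 0.2673, 0.8018).
q_1·w_2 = (-0.5345)·(-3) + 0.2673·1 + 0.8018·3 = 4.2762.
u_2 = w_2 − 4.2762·q_1 = (-0.7143, -0.1429, -0.4286).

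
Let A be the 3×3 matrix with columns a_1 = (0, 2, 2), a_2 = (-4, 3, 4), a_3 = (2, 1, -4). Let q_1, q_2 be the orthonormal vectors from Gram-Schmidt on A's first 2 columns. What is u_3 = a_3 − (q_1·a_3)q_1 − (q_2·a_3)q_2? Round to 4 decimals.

u_3 = (-0.5455, 2.1818, -2.1818)

a_1 = (0, 2, 2); ‖a_1‖ = 2.8284, so q_1 = (0.0000, 0.7071, 0.7071).
q_1·a_2 = 0.0000·(-4) + 0.7071·3 + 0.7071·4 = 4.9497.
u_2 = a_2 − 4.9497·q_1 = (-4.0000, -0.5000, 0.5000).
‖u_2‖ = 4.0620, so q_2 = (-0.9847, -0.1231, 0.1231).
q_1·a_3 = 0.0000·2 + 0.7071·1 + 0.7071·(-4) = -2.1213; q_2·a_3 = (-0.9847)·2 + (-0.1231)·1 + 0.1231·(-4) = -2.5849.
u_3 = a_3 + 2.1213·q_1 + 2.5849·q_2 = (-0.5455, 2.1818, -2.1818).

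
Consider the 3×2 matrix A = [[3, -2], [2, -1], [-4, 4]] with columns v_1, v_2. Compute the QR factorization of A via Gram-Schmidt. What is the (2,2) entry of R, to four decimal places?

v_1 = (3, 2, -4); ‖v_1‖ = 5.3852, so q_1 = (0.5571, 0.3714, -0.7428).
q_1·v_2 = 0.5571·(-2) + 0.3714·(-1) + (-0.7428)·4 = -4.4567.
u_2 = v_2 + 4.4567·q_1 = (0.4828, 0.6552, 0.6897).
r_{22} = ‖u_2‖ = 1.0667.

r_{22} = 1.0667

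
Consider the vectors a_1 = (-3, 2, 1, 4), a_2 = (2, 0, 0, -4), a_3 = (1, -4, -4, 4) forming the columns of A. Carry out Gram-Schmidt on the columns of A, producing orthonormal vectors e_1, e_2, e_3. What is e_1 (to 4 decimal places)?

a_1 = (-3, 2, 1, 4); ‖a_1‖ = 5.4772, so e_1 = (-0.5477, 0.3651, 0.1826, 0.7303).

e_1 = (-0.5477, 0.3651, 0.1826, 0.7303)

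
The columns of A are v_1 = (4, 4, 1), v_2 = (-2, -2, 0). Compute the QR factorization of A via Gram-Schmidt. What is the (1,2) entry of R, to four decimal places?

r_{12} = -2.7852

q_1 = v_1/‖v_1‖ = (4, 4, 1)/5.7446 = (0.6963, 0.6963, 0.1741).
r_{12} = q_1·v_2 = -2.7852.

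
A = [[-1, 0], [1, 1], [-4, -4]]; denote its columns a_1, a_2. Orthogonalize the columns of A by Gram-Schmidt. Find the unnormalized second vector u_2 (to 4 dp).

a_1 = (-1, 1, -4); ‖a_1‖ = 4.2426, so e_1 = (-0.2357, 0.2357, -0.9428).
e_1·a_2 = (-0.2357)·0 + 0.2357·1 + (-0.9428)·(-4) = 4.0069.
u_2 = a_2 − 4.0069·e_1 = (0.9444, 0.0556, -0.2222).

u_2 = (0.9444, 0.0556, -0.2222)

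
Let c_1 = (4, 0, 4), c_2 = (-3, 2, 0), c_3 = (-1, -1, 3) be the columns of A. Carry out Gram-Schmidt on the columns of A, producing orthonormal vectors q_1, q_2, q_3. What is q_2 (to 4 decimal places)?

c_1 = (4, 0, 4); ‖c_1‖ = 5.6569, so q_1 = (0.7071, 0.0000, 0.7071).
q_1·c_2 = 0.7071·(-3) + 0.0000·2 + 0.7071·0 = -2.1213.
u_2 = c_2 + 2.1213·q_1 = (-1.5000, 2.0000, 1.5000).
‖u_2‖ = 2.9155, so q_2 = (-0.5145, 0.6860, 0.5145).

q_2 = (-0.5145, 0.6860, 0.5145)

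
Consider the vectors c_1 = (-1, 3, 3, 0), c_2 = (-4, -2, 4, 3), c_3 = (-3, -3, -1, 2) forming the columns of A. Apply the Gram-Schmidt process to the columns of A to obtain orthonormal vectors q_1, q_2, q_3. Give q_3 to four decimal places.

c_1 = (-1, 3, 3, 0); ‖c_1‖ = 4.3589, so q_1 = (-0.2294, 0.6882, 0.6882, 0.0000).
q_1·c_2 = (-0.2294)·(-4) + 0.6882·(-2) + 0.6882·4 + 0.0000·3 = 2.2942.
u_2 = c_2 − 2.2942·q_1 = (-3.4737, -3.5789, 2.4211, 3.0000).
‖u_2‖ = 6.3037, so q_2 = (-0.5511, -0.5678, 0.3841, 0.4759).
q_1·c_3 = (-0.2294)·(-3) + 0.6882·(-3) + 0.6882·(-1) + 0.0000·2 = -2.0647; q_2·c_3 = (-0.5511)·(-3) + (-0.5678)·(-3) + 0.3841·(-1) + 0.4759·2 = 3.9242.
u_3 = c_3 + 2.0647·q_1 − 3.9242·q_2 = (-1.3113, 0.6490, -1.0861, 0.1325).
‖u_3‖ = 1.8270, so q_3 = (-0.7177, 0.3552, -0.5945, 0.0725).

q_3 = (-0.7177, 0.3552, -0.5945, 0.0725)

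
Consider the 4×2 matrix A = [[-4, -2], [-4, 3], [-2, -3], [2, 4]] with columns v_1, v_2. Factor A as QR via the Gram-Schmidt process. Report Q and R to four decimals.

Q = [[-0.6325, -0.1678], [-0.6325, 0.6713], [-0.3162, -0.4196], [0.3162, 0.5874]], R = [[6.3246, 1.5811], [0.0000, 5.9582]]

q_1 = v_1/‖v_1‖ = (-4, -4, -2, 2)/6.3246 = (-0.6325, -0.6325, -0.3162, 0.3162).
r_{12} = q_1·v_2 = 1.5811.
u_2 = v_2 − 1.5811·q_1 = (-1.0000, 4.0000, -2.5000, 3.5000).
‖u_2‖ = 5.9582, so q_2 = (-0.1678, 0.6713, -0.4196, 0.5874).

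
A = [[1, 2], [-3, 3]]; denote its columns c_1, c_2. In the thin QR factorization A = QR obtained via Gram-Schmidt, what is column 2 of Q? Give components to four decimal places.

q_2 = (0.9487, 0.3162)

c_1 = (1, -3); ‖c_1‖ = 3.1623, so q_1 = (0.3162, -0.9487).
q_1·c_2 = 0.3162·2 + (-0.9487)·3 = -2.2136.
u_2 = c_2 + 2.2136·q_1 = (2.7000, 0.9000).
‖u_2‖ = 2.8460, so q_2 = (0.9487, 0.3162).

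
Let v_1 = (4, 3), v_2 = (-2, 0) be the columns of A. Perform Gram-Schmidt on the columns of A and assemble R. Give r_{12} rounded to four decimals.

r_{12} = -1.6000

v_1 = (4, 3); ‖v_1‖ = 5.0000, so q_1 = (0.8000, 0.6000).
r_{12} = q_1·v_2 = -1.6000.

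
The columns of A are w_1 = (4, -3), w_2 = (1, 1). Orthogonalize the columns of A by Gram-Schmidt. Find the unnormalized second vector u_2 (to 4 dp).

w_1 = (4, -3); ‖w_1‖ = 5.0000, so e_1 = (0.8000, -0.6000).
e_1·w_2 = 0.8000·1 + (-0.6000)·1 = 0.2000.
u_2 = w_2 − 0.2000·e_1 = (0.8400, 1.1200).

u_2 = (0.8400, 1.1200)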